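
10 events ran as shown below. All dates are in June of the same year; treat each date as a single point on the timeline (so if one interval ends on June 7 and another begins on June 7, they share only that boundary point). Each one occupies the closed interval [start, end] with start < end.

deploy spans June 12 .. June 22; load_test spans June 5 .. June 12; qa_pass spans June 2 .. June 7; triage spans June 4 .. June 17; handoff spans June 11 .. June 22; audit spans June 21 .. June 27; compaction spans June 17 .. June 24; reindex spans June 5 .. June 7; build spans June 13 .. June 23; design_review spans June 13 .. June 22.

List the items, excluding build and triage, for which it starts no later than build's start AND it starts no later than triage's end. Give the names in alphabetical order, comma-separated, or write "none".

deploy, design_review, handoff, load_test, qa_pass, reindex

Conditions: its start is no later than build's start (X.start <= June 13) AND its start is no later than triage's end (X.start <= June 17).
audit: start June 21 <= June 13? ✗; start June 21 <= June 17? ✗ → no.
compaction: start June 17 <= June 13? ✗; start June 17 <= June 17? ✓ → no.
deploy: start June 12 <= June 13? ✓; start June 12 <= June 17? ✓ → yes.
design_review: start June 13 <= June 13? ✓; start June 13 <= June 17? ✓ → yes.
handoff: start June 11 <= June 13? ✓; start June 11 <= June 17? ✓ → yes.
load_test: start June 5 <= June 13? ✓; start June 5 <= June 17? ✓ → yes.
qa_pass: start June 2 <= June 13? ✓; start June 2 <= June 17? ✓ → yes.
reindex: start June 5 <= June 13? ✓; start June 5 <= June 17? ✓ → yes.
Result: deploy, design_review, handoff, load_test, qa_pass, reindex.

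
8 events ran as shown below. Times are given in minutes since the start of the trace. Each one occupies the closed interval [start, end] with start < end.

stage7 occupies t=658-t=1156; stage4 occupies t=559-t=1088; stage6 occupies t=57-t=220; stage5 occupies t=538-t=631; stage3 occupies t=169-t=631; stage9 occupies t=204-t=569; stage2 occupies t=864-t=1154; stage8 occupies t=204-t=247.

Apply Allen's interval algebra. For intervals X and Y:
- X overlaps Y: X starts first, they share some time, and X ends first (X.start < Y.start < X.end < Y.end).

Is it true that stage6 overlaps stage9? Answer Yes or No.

stage6 = [t=57, t=220], stage9 = [t=204, t=569].
Actual relation of stage6 to stage9: overlaps.
Asked whether 'overlaps' holds → Yes.

Yes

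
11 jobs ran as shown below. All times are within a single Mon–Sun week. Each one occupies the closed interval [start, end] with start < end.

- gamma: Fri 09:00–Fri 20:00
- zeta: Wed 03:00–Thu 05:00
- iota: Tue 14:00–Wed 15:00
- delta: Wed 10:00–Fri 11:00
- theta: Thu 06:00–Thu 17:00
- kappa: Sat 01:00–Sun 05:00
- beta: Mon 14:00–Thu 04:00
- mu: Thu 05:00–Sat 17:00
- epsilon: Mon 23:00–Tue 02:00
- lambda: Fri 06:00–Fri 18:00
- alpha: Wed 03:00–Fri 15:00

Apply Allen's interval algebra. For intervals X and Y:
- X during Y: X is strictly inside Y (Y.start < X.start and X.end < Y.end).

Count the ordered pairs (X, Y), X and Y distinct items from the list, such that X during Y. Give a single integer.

Checking all 110 ordered pairs for relation 'during'; matching pairs in alphabetical order:
(delta, alpha): delta during alpha ✓
(epsilon, beta): epsilon during beta ✓
(gamma, mu): gamma during mu ✓
(iota, beta): iota during beta ✓
(lambda, mu): lambda during mu ✓
(theta, alpha): theta during alpha ✓
(theta, delta): theta during delta ✓
(theta, mu): theta during mu ✓
Count: 8.

8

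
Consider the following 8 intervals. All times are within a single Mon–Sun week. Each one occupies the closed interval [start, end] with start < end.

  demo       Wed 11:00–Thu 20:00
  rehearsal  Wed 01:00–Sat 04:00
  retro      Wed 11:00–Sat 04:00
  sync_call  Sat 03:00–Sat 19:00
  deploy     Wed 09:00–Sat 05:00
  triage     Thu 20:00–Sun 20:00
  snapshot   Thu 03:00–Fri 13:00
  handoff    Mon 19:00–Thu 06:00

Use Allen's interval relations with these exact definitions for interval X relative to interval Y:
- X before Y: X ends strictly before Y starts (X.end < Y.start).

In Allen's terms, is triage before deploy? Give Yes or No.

No

triage = [Thu 20:00, Sun 20:00], deploy = [Wed 09:00, Sat 05:00].
Actual relation of triage to deploy: overlapped-by.
Asked whether 'before' holds → No.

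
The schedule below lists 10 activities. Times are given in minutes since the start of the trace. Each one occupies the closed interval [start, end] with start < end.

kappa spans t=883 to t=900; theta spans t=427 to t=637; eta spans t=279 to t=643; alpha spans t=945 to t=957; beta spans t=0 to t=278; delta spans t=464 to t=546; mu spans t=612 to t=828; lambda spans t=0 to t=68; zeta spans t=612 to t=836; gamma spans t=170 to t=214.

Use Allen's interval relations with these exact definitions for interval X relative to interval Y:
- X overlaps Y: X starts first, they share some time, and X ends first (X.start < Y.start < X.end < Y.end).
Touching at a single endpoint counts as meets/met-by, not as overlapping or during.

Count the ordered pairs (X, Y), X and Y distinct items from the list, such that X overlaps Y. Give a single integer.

Checking all 90 ordered pairs for relation 'overlaps'; matching pairs in alphabetical order:
(eta, mu): eta overlaps mu ✓
(eta, zeta): eta overlaps zeta ✓
(theta, mu): theta overlaps mu ✓
(theta, zeta): theta overlaps zeta ✓
Count: 4.

4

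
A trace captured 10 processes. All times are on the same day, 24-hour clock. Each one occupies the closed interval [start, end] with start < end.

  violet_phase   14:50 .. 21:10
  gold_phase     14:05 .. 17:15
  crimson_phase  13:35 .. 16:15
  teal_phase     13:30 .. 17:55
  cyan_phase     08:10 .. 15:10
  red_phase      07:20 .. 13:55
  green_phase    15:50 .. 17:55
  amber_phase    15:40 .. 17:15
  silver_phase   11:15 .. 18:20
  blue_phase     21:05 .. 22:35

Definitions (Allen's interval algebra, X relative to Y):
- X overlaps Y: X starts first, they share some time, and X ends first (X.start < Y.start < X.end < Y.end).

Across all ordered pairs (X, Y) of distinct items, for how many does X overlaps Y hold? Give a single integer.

Checking all 90 ordered pairs for relation 'overlaps'; matching pairs in alphabetical order:
(amber_phase, green_phase): amber_phase overlaps green_phase ✓
(crimson_phase, amber_phase): crimson_phase overlaps amber_phase ✓
(crimson_phase, gold_phase): crimson_phase overlaps gold_phase ✓
(crimson_phase, green_phase): crimson_phase overlaps green_phase ✓
(crimson_phase, violet_phase): crimson_phase overlaps violet_phase ✓
(cyan_phase, crimson_phase): cyan_phase overlaps crimson_phase ✓
(cyan_phase, gold_phase): cyan_phase overlaps gold_phase ✓
(cyan_phase, silver_phase): cyan_phase overlaps silver_phase ✓
(cyan_phase, teal_phase): cyan_phase overlaps teal_phase ✓
(cyan_phase, violet_phase): cyan_phase overlaps violet_phase ✓
(gold_phase, green_phase): gold_phase overlaps green_phase ✓
(gold_phase, violet_phase): gold_phase overlaps violet_phase ✓
(red_phase, crimson_phase): red_phase overlaps crimson_phase ✓
(red_phase, cyan_phase): red_phase overlaps cyan_phase ✓
(red_phase, silver_phase): red_phase overlaps silver_phase ✓
(red_phase, teal_phase): red_phase overlaps teal_phase ✓
(silver_phase, violet_phase): silver_phase overlaps violet_phase ✓
(teal_phase, violet_phase): teal_phase overlaps violet_phase ✓
(violet_phase, blue_phase): violet_phase overlaps blue_phase ✓
Count: 19.

19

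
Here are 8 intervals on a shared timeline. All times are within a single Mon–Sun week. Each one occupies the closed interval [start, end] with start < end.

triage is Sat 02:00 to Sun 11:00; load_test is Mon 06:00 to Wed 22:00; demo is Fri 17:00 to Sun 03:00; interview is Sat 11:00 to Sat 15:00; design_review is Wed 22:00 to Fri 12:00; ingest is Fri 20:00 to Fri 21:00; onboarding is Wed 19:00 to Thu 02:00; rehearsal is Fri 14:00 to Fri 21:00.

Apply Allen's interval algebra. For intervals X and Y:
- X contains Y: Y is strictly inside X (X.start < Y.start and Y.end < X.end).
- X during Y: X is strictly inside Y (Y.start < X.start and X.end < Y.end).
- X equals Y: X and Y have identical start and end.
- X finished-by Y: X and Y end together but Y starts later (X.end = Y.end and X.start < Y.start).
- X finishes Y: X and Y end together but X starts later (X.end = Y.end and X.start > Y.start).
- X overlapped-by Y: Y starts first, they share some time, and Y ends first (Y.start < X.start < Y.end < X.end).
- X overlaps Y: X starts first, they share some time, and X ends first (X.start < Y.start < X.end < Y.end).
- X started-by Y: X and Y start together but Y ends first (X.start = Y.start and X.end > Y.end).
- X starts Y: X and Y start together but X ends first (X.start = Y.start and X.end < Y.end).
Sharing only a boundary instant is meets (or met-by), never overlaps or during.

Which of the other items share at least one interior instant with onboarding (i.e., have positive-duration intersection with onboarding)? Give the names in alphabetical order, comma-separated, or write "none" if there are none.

design_review, load_test

Target onboarding = [Wed 19:00, Thu 02:00].
demo [Fri 17:00, Sun 03:00] → after → no.
design_review [Wed 22:00, Fri 12:00] → overlapped-by → yes.
ingest [Fri 20:00, Fri 21:00] → after → no.
interview [Sat 11:00, Sat 15:00] → after → no.
load_test [Mon 06:00, Wed 22:00] → overlaps → yes.
rehearsal [Fri 14:00, Fri 21:00] → after → no.
triage [Sat 02:00, Sun 11:00] → after → no.
Result: design_review, load_test.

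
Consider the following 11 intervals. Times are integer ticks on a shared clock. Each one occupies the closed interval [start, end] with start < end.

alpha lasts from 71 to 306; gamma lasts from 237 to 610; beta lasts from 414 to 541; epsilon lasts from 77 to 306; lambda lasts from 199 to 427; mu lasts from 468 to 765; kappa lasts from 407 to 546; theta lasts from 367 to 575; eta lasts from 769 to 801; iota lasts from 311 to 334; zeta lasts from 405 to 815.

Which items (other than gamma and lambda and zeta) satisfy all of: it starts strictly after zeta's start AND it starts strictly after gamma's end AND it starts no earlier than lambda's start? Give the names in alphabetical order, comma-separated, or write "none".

eta

Conditions: its start is strictly after zeta's start (X.start > 405) AND its start is strictly after gamma's end (X.start > 610) AND its start is no earlier than lambda's start (X.start >= 199).
alpha: start 71 > 405? ✗; start 71 > 610? ✗; start 71 >= 199? ✗ → no.
beta: start 414 > 405? ✓; start 414 > 610? ✗; start 414 >= 199? ✓ → no.
epsilon: start 77 > 405? ✗; start 77 > 610? ✗; start 77 >= 199? ✗ → no.
eta: start 769 > 405? ✓; start 769 > 610? ✓; start 769 >= 199? ✓ → yes.
iota: start 311 > 405? ✗; start 311 > 610? ✗; start 311 >= 199? ✓ → no.
kappa: start 407 > 405? ✓; start 407 > 610? ✗; start 407 >= 199? ✓ → no.
mu: start 468 > 405? ✓; start 468 > 610? ✗; start 468 >= 199? ✓ → no.
theta: start 367 > 405? ✗; start 367 > 610? ✗; start 367 >= 199? ✓ → no.
Result: eta.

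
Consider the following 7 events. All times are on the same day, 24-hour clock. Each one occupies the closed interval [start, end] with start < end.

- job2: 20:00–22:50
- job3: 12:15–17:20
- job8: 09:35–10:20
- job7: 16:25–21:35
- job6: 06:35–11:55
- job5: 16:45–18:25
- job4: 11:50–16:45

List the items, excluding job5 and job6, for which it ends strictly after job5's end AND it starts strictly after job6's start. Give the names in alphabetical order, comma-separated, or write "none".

job2, job7

Conditions: its end is strictly after job5's end (X.end > 18:25) AND its start is strictly after job6's start (X.start > 06:35).
job2: end 22:50 > 18:25? ✓; start 20:00 > 06:35? ✓ → yes.
job3: end 17:20 > 18:25? ✗; start 12:15 > 06:35? ✓ → no.
job4: end 16:45 > 18:25? ✗; start 11:50 > 06:35? ✓ → no.
job7: end 21:35 > 18:25? ✓; start 16:25 > 06:35? ✓ → yes.
job8: end 10:20 > 18:25? ✗; start 09:35 > 06:35? ✓ → no.
Result: job2, job7.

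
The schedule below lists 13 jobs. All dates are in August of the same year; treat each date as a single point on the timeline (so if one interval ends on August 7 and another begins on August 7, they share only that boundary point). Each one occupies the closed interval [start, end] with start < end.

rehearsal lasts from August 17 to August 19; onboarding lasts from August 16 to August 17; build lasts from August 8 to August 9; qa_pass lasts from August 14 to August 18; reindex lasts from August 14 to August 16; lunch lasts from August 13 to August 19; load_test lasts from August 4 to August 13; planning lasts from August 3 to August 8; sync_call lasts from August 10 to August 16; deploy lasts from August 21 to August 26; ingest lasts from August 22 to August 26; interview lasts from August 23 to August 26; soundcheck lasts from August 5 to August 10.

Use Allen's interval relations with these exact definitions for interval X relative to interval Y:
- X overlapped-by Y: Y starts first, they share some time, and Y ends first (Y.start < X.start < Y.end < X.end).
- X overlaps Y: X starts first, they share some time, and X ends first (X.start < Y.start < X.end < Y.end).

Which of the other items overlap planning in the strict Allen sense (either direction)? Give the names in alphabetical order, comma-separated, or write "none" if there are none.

load_test, soundcheck

Target planning = [August 3, August 8].
build [August 8, August 9] → met-by → no.
deploy [August 21, August 26] → after → no.
ingest [August 22, August 26] → after → no.
interview [August 23, August 26] → after → no.
load_test [August 4, August 13] → overlapped-by → yes.
lunch [August 13, August 19] → after → no.
onboarding [August 16, August 17] → after → no.
qa_pass [August 14, August 18] → after → no.
rehearsal [August 17, August 19] → after → no.
reindex [August 14, August 16] → after → no.
soundcheck [August 5, August 10] → overlapped-by → yes.
sync_call [August 10, August 16] → after → no.
Result: load_test, soundcheck.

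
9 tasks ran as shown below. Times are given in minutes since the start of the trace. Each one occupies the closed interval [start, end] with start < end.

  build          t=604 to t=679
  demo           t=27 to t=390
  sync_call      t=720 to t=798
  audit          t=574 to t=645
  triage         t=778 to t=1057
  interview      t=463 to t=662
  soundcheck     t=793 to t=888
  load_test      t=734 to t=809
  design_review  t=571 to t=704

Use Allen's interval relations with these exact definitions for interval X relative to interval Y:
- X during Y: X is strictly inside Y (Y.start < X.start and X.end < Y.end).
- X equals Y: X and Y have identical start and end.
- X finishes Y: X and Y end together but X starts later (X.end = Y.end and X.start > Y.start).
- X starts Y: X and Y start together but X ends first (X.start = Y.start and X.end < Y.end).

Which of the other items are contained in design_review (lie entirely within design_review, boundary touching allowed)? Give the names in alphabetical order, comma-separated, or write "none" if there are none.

Target design_review = [t=571, t=704].
audit [t=574, t=645] → during → yes.
build [t=604, t=679] → during → yes.
demo [t=27, t=390] → before → no.
interview [t=463, t=662] → overlaps → no.
load_test [t=734, t=809] → after → no.
soundcheck [t=793, t=888] → after → no.
sync_call [t=720, t=798] → after → no.
triage [t=778, t=1057] → after → no.
Result: audit, build.

audit, build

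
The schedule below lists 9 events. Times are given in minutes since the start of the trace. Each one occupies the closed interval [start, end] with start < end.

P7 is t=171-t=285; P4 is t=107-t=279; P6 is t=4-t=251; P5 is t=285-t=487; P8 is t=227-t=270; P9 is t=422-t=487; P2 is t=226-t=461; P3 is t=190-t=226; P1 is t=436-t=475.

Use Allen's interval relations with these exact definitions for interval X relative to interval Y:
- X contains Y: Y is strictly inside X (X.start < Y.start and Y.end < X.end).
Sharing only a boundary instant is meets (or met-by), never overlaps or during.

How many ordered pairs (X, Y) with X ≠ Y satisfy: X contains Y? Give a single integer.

Checking all 72 ordered pairs for relation 'contains'; matching pairs in alphabetical order:
(P2, P8): P2 contains P8 ✓
(P4, P3): P4 contains P3 ✓
(P4, P8): P4 contains P8 ✓
(P5, P1): P5 contains P1 ✓
(P6, P3): P6 contains P3 ✓
(P7, P3): P7 contains P3 ✓
(P7, P8): P7 contains P8 ✓
(P9, P1): P9 contains P1 ✓
Count: 8.

8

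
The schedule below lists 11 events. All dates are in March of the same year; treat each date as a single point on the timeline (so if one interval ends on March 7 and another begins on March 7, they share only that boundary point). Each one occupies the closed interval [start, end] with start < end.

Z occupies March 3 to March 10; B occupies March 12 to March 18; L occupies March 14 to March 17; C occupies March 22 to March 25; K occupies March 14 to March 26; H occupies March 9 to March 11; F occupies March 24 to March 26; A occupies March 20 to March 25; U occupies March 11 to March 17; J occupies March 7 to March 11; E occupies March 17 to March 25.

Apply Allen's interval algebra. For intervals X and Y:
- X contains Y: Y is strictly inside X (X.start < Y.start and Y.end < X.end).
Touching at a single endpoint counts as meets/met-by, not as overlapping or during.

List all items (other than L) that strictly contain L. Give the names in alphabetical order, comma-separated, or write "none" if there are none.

B

Target L = [March 14, March 17].
A [March 20, March 25] → after → no.
B [March 12, March 18] → contains → yes.
C [March 22, March 25] → after → no.
E [March 17, March 25] → met-by → no.
F [March 24, March 26] → after → no.
H [March 9, March 11] → before → no.
J [March 7, March 11] → before → no.
K [March 14, March 26] → started-by → no.
U [March 11, March 17] → finished-by → no.
Z [March 3, March 10] → before → no.
Result: B.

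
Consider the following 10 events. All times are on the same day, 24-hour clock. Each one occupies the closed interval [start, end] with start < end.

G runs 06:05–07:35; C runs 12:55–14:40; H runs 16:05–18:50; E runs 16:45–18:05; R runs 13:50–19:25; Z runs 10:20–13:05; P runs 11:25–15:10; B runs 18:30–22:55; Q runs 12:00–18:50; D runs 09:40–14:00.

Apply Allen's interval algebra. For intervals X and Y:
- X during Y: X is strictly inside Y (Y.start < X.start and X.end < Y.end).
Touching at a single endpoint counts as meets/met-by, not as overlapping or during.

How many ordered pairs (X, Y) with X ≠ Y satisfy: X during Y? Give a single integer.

Checking all 90 ordered pairs for relation 'during'; matching pairs in alphabetical order:
(C, P): C during P ✓
(C, Q): C during Q ✓
(E, H): E during H ✓
(E, Q): E during Q ✓
(E, R): E during R ✓
(H, R): H during R ✓
(Z, D): Z during D ✓
Count: 7.

7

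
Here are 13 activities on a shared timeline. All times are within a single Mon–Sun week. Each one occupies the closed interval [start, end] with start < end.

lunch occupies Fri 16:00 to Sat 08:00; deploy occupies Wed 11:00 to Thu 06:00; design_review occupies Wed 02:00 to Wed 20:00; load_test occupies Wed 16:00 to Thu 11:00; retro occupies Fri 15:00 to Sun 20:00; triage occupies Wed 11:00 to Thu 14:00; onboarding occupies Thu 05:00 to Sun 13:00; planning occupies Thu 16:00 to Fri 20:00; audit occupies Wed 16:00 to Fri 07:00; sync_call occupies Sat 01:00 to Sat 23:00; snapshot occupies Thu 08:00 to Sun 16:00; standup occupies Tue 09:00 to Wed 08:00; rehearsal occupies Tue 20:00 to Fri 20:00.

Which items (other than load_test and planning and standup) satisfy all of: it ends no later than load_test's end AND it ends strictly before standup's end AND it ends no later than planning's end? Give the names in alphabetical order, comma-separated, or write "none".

Conditions: its end is no later than load_test's end (X.end <= Thu 11:00) AND its end is strictly before standup's end (X.end < Wed 08:00) AND its end is no later than planning's end (X.end <= Fri 20:00).
audit: end Fri 07:00 <= Thu 11:00? ✗; end Fri 07:00 < Wed 08:00? ✗; end Fri 07:00 <= Fri 20:00? ✓ → no.
deploy: end Thu 06:00 <= Thu 11:00? ✓; end Thu 06:00 < Wed 08:00? ✗; end Thu 06:00 <= Fri 20:00? ✓ → no.
design_review: end Wed 20:00 <= Thu 11:00? ✓; end Wed 20:00 < Wed 08:00? ✗; end Wed 20:00 <= Fri 20:00? ✓ → no.
lunch: end Sat 08:00 <= Thu 11:00? ✗; end Sat 08:00 < Wed 08:00? ✗; end Sat 08:00 <= Fri 20:00? ✗ → no.
onboarding: end Sun 13:00 <= Thu 11:00? ✗; end Sun 13:00 < Wed 08:00? ✗; end Sun 13:00 <= Fri 20:00? ✗ → no.
rehearsal: end Fri 20:00 <= Thu 11:00? ✗; end Fri 20:00 < Wed 08:00? ✗; end Fri 20:00 <= Fri 20:00? ✓ → no.
retro: end Sun 20:00 <= Thu 11:00? ✗; end Sun 20:00 < Wed 08:00? ✗; end Sun 20:00 <= Fri 20:00? ✗ → no.
snapshot: end Sun 16:00 <= Thu 11:00? ✗; end Sun 16:00 < Wed 08:00? ✗; end Sun 16:00 <= Fri 20:00? ✗ → no.
sync_call: end Sat 23:00 <= Thu 11:00? ✗; end Sat 23:00 < Wed 08:00? ✗; end Sat 23:00 <= Fri 20:00? ✗ → no.
triage: end Thu 14:00 <= Thu 11:00? ✗; end Thu 14:00 < Wed 08:00? ✗; end Thu 14:00 <= Fri 20:00? ✓ → no.
Result: none.

none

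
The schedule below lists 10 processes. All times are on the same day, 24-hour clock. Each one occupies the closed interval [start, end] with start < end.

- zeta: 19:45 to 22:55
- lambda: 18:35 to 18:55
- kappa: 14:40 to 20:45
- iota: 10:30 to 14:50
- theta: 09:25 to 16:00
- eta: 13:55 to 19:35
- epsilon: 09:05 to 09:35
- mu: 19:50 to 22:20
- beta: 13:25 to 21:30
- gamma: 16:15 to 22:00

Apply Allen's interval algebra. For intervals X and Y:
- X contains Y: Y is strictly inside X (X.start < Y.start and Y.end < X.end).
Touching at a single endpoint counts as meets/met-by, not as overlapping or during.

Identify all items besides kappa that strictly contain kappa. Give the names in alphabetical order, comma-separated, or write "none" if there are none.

beta

Target kappa = [14:40, 20:45].
beta [13:25, 21:30] → contains → yes.
epsilon [09:05, 09:35] → before → no.
eta [13:55, 19:35] → overlaps → no.
gamma [16:15, 22:00] → overlapped-by → no.
iota [10:30, 14:50] → overlaps → no.
lambda [18:35, 18:55] → during → no.
mu [19:50, 22:20] → overlapped-by → no.
theta [09:25, 16:00] → overlaps → no.
zeta [19:45, 22:55] → overlapped-by → no.
Result: beta.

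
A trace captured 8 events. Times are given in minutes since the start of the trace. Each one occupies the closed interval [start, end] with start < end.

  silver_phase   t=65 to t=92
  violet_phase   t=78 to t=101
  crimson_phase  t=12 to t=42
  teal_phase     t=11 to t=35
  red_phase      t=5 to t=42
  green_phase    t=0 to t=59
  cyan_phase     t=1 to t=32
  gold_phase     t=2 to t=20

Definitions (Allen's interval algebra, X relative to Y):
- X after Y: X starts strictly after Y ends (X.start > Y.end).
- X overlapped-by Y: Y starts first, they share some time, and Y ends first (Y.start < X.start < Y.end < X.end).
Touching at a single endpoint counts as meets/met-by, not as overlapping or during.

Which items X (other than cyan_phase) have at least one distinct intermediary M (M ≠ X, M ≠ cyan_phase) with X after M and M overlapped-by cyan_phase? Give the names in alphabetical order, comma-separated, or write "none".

Target cyan_phase = [t=1, t=32].
Intermediaries M with M overlapped-by cyan_phase: crimson_phase, red_phase, teal_phase.
Via crimson_phase — items with X after crimson_phase: silver_phase, violet_phase.
Via red_phase — items with X after red_phase: silver_phase, violet_phase.
Via teal_phase — items with X after teal_phase: silver_phase, violet_phase.
Union: silver_phase, violet_phase.

silver_phase, violet_phase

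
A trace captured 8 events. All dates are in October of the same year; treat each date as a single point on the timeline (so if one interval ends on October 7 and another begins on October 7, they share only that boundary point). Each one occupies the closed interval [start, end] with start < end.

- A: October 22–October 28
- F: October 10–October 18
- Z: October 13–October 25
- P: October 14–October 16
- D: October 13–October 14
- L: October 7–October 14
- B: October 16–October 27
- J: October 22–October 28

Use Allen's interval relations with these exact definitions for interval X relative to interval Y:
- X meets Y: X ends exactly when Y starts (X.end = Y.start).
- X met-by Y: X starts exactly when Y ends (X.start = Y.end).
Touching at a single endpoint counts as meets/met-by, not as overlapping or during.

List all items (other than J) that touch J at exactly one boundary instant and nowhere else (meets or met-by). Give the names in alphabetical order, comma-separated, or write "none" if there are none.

Target J = [October 22, October 28].
A [October 22, October 28] → equals → no.
B [October 16, October 27] → overlaps → no.
D [October 13, October 14] → before → no.
F [October 10, October 18] → before → no.
L [October 7, October 14] → before → no.
P [October 14, October 16] → before → no.
Z [October 13, October 25] → overlaps → no.
Result: none.

none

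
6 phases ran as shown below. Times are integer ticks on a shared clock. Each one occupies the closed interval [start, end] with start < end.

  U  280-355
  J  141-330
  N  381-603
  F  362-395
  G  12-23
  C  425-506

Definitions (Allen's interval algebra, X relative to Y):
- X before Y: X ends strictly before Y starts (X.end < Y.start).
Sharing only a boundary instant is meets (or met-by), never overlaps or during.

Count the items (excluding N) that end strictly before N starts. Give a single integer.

3

Target N = [381, 603].
C [425, 506] → during → no.
F [362, 395] → overlaps → no.
G [12, 23] → before → counts.
J [141, 330] → before → counts.
U [280, 355] → before → counts.
Total: 3.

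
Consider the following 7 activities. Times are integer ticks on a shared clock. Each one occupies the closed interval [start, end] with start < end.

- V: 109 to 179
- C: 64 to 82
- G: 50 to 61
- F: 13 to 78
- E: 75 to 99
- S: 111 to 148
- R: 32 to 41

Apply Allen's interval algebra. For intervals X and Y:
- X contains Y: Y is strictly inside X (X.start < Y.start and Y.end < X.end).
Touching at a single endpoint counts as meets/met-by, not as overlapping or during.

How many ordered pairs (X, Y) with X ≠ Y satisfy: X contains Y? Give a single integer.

3

Checking all 42 ordered pairs for relation 'contains'; matching pairs in alphabetical order:
(F, G): F contains G ✓
(F, R): F contains R ✓
(V, S): V contains S ✓
Count: 3.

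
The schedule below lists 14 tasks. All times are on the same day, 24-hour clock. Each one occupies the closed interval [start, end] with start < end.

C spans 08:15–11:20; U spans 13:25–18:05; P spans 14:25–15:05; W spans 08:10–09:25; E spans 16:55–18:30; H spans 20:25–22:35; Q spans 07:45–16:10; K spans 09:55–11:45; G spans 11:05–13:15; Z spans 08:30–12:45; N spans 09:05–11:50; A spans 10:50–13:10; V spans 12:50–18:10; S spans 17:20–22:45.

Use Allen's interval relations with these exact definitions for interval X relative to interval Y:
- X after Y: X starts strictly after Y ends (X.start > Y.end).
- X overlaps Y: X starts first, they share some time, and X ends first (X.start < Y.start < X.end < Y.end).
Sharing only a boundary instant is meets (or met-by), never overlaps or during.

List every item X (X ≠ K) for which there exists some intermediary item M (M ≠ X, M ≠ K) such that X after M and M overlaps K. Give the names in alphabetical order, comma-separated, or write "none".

Target K = [09:55, 11:45].
Intermediaries M with M overlaps K: C.
Via C — items with X after C: E, H, P, S, U, V.
Union: E, H, P, S, U, V.

E, H, P, S, U, V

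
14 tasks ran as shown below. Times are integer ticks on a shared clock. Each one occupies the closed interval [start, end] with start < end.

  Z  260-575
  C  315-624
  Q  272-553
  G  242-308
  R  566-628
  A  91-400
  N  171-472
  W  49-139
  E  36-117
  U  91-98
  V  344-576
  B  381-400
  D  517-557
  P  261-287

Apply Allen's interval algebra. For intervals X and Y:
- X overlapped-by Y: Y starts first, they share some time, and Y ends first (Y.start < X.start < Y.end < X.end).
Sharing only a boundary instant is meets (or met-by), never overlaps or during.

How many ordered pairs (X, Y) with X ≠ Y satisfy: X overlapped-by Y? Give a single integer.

23

Checking all 182 ordered pairs for relation 'overlapped-by'; matching pairs in alphabetical order:
(A, E): A overlapped-by E ✓
(A, W): A overlapped-by W ✓
(C, A): C overlapped-by A ✓
(C, N): C overlapped-by N ✓
(C, Q): C overlapped-by Q ✓
(C, Z): C overlapped-by Z ✓
(D, Q): D overlapped-by Q ✓
(N, A): N overlapped-by A ✓
(Q, A): Q overlapped-by A ✓
(Q, G): Q overlapped-by G ✓
(Q, N): Q overlapped-by N ✓
(Q, P): Q overlapped-by P ✓
(R, C): R overlapped-by C ✓
(R, V): R overlapped-by V ✓
(R, Z): R overlapped-by Z ✓
(V, A): V overlapped-by A ✓
(V, N): V overlapped-by N ✓
(V, Q): V overlapped-by Q ✓
(V, Z): V overlapped-by Z ✓
(W, E): W overlapped-by E ✓
(Z, A): Z overlapped-by A ✓
(Z, G): Z overlapped-by G ✓
(Z, N): Z overlapped-by N ✓
Count: 23.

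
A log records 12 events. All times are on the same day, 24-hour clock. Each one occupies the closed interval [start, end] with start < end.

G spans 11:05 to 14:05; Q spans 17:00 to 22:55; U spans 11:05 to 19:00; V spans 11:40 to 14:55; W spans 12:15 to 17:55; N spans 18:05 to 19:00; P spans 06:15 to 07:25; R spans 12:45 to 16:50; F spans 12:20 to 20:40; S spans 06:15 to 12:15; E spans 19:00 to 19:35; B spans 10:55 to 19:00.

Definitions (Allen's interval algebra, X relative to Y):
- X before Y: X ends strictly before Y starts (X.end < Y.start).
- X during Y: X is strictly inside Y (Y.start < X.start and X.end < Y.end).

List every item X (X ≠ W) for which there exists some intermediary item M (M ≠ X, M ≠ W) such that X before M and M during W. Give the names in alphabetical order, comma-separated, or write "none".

Target W = [12:15, 17:55].
Intermediaries M with M during W: R.
Via R — items with X before R: P, S.
Union: P, S.

P, S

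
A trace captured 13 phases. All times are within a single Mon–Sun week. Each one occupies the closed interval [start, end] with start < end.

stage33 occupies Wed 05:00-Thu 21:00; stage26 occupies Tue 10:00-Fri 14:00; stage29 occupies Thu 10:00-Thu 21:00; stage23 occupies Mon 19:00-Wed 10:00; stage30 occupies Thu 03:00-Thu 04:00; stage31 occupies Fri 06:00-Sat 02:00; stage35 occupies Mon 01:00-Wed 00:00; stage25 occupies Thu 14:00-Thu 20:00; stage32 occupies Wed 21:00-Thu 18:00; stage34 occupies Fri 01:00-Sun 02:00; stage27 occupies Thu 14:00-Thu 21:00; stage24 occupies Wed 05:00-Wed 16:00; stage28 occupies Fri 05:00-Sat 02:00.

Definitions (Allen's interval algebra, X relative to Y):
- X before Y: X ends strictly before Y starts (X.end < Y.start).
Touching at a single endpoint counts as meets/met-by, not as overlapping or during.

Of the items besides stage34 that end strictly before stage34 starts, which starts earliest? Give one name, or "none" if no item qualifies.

stage35

Target stage34 = [Fri 01:00, Sun 02:00].
stage23 [Mon 19:00, Wed 10:00] → before → candidate.
stage24 [Wed 05:00, Wed 16:00] → before → candidate.
stage25 [Thu 14:00, Thu 20:00] → before → candidate.
stage26 [Tue 10:00, Fri 14:00] → overlaps → excluded.
stage27 [Thu 14:00, Thu 21:00] → before → candidate.
stage28 [Fri 05:00, Sat 02:00] → during → excluded.
stage29 [Thu 10:00, Thu 21:00] → before → candidate.
stage30 [Thu 03:00, Thu 04:00] → before → candidate.
stage31 [Fri 06:00, Sat 02:00] → during → excluded.
stage32 [Wed 21:00, Thu 18:00] → before → candidate.
stage33 [Wed 05:00, Thu 21:00] → before → candidate.
stage35 [Mon 01:00, Wed 00:00] → before → candidate.
Among candidates, earliest start is Mon 01:00 → stage35.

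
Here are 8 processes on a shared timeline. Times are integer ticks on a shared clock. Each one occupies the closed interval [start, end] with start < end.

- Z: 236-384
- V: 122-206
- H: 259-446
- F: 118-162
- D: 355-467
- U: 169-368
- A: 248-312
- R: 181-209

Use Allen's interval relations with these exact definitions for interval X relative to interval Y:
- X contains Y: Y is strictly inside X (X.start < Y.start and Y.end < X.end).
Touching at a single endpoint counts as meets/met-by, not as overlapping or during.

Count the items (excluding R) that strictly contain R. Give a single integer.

Target R = [181, 209].
A [248, 312] → after → no.
D [355, 467] → after → no.
F [118, 162] → before → no.
H [259, 446] → after → no.
U [169, 368] → contains → counts.
V [122, 206] → overlaps → no.
Z [236, 384] → after → no.
Total: 1.

1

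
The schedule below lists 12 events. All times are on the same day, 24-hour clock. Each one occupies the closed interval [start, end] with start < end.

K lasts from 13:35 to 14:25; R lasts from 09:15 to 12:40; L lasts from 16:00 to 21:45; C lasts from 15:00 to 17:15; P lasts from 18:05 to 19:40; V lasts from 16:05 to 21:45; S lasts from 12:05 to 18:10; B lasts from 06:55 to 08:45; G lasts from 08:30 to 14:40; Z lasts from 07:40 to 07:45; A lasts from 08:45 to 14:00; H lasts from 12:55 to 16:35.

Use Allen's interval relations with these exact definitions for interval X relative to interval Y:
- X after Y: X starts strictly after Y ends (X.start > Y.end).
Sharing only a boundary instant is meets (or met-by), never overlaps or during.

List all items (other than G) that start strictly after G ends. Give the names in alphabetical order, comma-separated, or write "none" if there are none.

C, L, P, V

Target G = [08:30, 14:40].
A [08:45, 14:00] → during → no.
B [06:55, 08:45] → overlaps → no.
C [15:00, 17:15] → after → yes.
H [12:55, 16:35] → overlapped-by → no.
K [13:35, 14:25] → during → no.
L [16:00, 21:45] → after → yes.
P [18:05, 19:40] → after → yes.
R [09:15, 12:40] → during → no.
S [12:05, 18:10] → overlapped-by → no.
V [16:05, 21:45] → after → yes.
Z [07:40, 07:45] → before → no.
Result: C, L, P, V.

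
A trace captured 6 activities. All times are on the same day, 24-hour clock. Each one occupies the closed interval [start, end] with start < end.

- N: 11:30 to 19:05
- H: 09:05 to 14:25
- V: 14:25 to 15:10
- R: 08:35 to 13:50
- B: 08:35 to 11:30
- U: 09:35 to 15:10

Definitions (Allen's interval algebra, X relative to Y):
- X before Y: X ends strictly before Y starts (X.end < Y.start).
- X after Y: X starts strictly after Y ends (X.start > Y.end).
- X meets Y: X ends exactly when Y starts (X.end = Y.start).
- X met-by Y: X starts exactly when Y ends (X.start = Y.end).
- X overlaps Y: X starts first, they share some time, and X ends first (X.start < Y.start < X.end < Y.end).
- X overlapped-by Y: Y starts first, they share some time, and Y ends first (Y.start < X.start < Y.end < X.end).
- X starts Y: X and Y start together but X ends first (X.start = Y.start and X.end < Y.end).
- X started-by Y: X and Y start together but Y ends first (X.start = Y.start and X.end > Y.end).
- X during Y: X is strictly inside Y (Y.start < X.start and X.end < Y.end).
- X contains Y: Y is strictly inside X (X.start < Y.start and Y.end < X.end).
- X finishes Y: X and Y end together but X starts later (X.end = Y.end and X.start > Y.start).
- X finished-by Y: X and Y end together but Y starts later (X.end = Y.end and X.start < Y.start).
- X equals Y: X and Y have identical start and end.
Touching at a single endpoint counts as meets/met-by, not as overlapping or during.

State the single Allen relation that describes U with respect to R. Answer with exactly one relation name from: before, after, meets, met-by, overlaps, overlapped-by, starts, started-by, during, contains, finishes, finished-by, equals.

U = [09:35, 15:10]; R = [08:35, 13:50].
Compare endpoints: U.start > R.start, U.start < R.end, U.end > R.start, U.end > R.end.
That pattern is 'overlapped-by'.

overlapped-by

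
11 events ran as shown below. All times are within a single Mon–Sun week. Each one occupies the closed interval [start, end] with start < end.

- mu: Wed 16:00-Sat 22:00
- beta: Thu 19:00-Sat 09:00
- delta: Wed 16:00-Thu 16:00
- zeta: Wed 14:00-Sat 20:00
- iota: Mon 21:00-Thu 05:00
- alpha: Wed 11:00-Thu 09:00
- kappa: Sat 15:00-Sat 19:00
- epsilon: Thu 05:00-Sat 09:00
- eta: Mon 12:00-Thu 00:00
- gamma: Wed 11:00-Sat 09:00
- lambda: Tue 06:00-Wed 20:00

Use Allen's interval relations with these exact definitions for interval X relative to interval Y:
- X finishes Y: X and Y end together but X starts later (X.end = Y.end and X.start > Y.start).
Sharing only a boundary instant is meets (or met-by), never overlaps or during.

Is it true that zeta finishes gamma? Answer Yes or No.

No

zeta = [Wed 14:00, Sat 20:00], gamma = [Wed 11:00, Sat 09:00].
Actual relation of zeta to gamma: overlapped-by.
Asked whether 'finishes' holds → No.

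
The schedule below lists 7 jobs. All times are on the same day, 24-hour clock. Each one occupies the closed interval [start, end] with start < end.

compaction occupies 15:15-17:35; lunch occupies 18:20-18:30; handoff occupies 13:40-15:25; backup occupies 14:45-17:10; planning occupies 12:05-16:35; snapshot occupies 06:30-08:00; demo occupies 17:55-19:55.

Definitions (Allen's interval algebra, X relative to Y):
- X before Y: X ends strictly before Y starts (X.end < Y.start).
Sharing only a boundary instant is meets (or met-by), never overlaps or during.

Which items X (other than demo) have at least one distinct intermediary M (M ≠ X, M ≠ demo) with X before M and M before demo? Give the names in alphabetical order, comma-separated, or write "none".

snapshot

Target demo = [17:55, 19:55].
Intermediaries M with M before demo: backup, compaction, handoff, planning, snapshot.
Via backup — items with X before backup: snapshot.
Via compaction — items with X before compaction: snapshot.
Via handoff — items with X before handoff: snapshot.
Via planning — items with X before planning: snapshot.
Via snapshot — items with X before snapshot: none.
Union: snapshot.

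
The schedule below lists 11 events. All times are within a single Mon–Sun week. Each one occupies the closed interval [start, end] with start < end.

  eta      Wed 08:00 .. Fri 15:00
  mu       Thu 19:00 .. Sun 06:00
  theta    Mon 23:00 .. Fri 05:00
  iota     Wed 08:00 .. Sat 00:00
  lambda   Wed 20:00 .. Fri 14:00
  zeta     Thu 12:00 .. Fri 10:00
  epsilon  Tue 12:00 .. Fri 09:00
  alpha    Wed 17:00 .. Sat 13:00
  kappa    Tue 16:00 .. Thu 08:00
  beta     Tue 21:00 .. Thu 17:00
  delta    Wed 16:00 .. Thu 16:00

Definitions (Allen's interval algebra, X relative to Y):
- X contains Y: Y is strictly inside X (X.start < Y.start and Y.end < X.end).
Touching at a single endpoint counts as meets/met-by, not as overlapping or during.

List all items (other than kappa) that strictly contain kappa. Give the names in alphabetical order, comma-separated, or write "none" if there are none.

Target kappa = [Tue 16:00, Thu 08:00].
alpha [Wed 17:00, Sat 13:00] → overlapped-by → no.
beta [Tue 21:00, Thu 17:00] → overlapped-by → no.
delta [Wed 16:00, Thu 16:00] → overlapped-by → no.
epsilon [Tue 12:00, Fri 09:00] → contains → yes.
eta [Wed 08:00, Fri 15:00] → overlapped-by → no.
iota [Wed 08:00, Sat 00:00] → overlapped-by → no.
lambda [Wed 20:00, Fri 14:00] → overlapped-by → no.
mu [Thu 19:00, Sun 06:00] → after → no.
theta [Mon 23:00, Fri 05:00] → contains → yes.
zeta [Thu 12:00, Fri 10:00] → after → no.
Result: epsilon, theta.

epsilon, theta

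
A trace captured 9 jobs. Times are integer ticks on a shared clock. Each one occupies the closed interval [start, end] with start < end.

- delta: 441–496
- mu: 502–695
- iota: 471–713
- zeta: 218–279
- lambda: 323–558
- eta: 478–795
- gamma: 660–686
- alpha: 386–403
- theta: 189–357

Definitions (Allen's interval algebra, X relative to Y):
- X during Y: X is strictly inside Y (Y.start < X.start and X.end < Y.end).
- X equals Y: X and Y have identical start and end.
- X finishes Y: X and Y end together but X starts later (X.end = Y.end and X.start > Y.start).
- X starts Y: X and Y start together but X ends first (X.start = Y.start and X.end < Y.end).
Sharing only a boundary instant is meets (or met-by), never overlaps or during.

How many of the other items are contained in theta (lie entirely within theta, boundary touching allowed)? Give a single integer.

Target theta = [189, 357].
alpha [386, 403] → after → no.
delta [441, 496] → after → no.
eta [478, 795] → after → no.
gamma [660, 686] → after → no.
iota [471, 713] → after → no.
lambda [323, 558] → overlapped-by → no.
mu [502, 695] → after → no.
zeta [218, 279] → during → counts.
Total: 1.

1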